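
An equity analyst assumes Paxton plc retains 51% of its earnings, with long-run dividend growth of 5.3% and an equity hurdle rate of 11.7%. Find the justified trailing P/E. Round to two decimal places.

Payout ratio b = 1 − 0.51 = 0.49.
Justified trailing P/E = b(1+g)/(r−g) = 0.49×(1+0.053)/(0.117−0.053) = 8.0620

8.06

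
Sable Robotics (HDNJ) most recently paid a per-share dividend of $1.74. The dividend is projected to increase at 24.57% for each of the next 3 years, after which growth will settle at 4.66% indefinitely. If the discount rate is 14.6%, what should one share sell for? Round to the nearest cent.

Two-stage DDM. Project D₁…D_3 at 0.2457, terminal growth 0.0466, discount at r = 0.146.
D_1 = 2.1675
D_2 = 2.7001
D_3 = 3.3635
Terminal value at t=3: TV = D_4/(r−g) = 3.5202/(0.146−0.0466) = 35.4147
P₀ = 2.1675/(1+0.146)^1 + 2.7001/(1+0.146)^2 + 3.3635/(1+0.146)^3 + 35.4147/(1+0.146)^3 = 29.7125

$29.71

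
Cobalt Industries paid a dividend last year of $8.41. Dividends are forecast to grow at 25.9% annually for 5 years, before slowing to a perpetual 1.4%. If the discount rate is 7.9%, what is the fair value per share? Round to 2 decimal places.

Two-stage DDM. Project D₁…D_5 at 0.259, terminal growth 0.014, discount at r = 0.079.
D_1 = 10.5882
D_2 = 13.3305
D_3 = 16.7831
D_4 = 21.1300
D_5 = 26.6026
Terminal value at t=5: TV = D_6/(r−g) = 26.9751/(0.079−0.014) = 415.0011
P₀ = 10.5882/(1+0.079)^1 + 13.3305/(1+0.079)^2 + 16.7831/(1+0.079)^3 + 21.1300/(1+0.079)^4 + 26.6026/(1+0.079)^5 + 415.0011/(1+0.079)^5 = 352.1552

$352.16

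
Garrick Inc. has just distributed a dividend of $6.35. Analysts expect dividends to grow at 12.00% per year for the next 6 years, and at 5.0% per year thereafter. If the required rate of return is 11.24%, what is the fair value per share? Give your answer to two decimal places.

Two-stage DDM. Project D₁…D_6 at 0.12, terminal growth 0.05, discount at r = 0.1124.
D_1 = 7.1120
D_2 = 7.9654
D_3 = 8.9213
D_4 = 9.9918
D_5 = 11.1909
D_6 = 12.5338
Terminal value at t=6: TV = D_7/(r−g) = 13.1605/(0.1124−0.05) = 210.9049
P₀ = 7.1120/(1+0.1124)^1 + 7.9654/(1+0.1124)^2 + 8.9213/(1+0.1124)^3 + 9.9918/(1+0.1124)^4 + 11.1909/(1+0.1124)^5 + 12.5338/(1+0.1124)^6 + 210.9049/(1+0.1124)^6 = 150.3280

$150.33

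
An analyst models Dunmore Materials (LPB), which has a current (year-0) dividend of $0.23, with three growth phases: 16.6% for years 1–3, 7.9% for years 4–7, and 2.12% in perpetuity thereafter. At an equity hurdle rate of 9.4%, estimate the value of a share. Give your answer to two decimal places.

Three-stage DDM. Project D₁…D_7; terminal Gordon value at t=7 with g = 0.0212; discount at r = 0.094.
D_1 = 0.2682
D_2 = 0.3127
D_3 = 0.3646
D_4 = 0.3934
D_5 = 0.4245
D_6 = 0.4580
D_7 = 0.4942
TV_7 = 0.5047/(0.094−0.0212) = 6.9325
P₀ = Σ Dₜ/(1+r)ᵗ + TV_7/(1+r)^7 = 5.5574

$5.56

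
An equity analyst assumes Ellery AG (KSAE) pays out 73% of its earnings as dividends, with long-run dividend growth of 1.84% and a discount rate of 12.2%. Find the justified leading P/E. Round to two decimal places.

Justified leading P/E = b/(r−g) = 0.73/(0.122−0.0184) = 7.0463

7.05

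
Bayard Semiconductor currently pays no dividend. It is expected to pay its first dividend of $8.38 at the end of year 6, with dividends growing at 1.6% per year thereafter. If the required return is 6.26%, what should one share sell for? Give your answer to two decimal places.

$132.74

Deferred-dividend DDM. At t=5 the remaining stream is a growing perpetuity with first payment D_6 = 8.38.
V_5 = D_6/(r−g) = 8.38/(0.0626−0.016) = 179.8283
P₀ = V_5/(1+r)^5 = 179.8283/(1+0.0626)^5 = 132.7422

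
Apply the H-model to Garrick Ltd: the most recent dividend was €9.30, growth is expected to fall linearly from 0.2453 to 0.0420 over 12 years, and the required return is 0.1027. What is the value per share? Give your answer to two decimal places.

€346.54

H-model: P₀ = D₀[(1+g_L) + H(g_S−g_L)]/(r−g_L), with H = 12/2 = 6.
P₀ = 9.30 × [(1+0.042) + 6×(0.2453−0.042)] / (0.1027−0.042)
   = 9.30 × 2.2618 / 0.0607 = 346.5361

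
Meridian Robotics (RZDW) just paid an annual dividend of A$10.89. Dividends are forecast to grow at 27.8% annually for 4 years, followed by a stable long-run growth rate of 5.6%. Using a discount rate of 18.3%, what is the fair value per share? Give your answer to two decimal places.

A$176.37

Two-stage DDM. Project D₁…D_4 at 0.278, terminal growth 0.056, discount at r = 0.183.
D_1 = 13.9174
D_2 = 17.7865
D_3 = 22.7311
D_4 = 29.0503
Terminal value at t=4: TV = D_5/(r−g) = 30.6772/(0.183−0.056) = 241.5525
P₀ = 13.9174/(1+0.183)^1 + 17.7865/(1+0.183)^2 + 22.7311/(1+0.183)^3 + 29.0503/(1+0.183)^4 + 241.5525/(1+0.183)^4 = 176.3671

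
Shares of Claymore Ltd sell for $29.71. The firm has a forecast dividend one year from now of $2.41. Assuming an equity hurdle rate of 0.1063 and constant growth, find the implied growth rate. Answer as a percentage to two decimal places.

2.52%

From P₀ = D₁/(r − g), the implied growth is g = r − D₁/P₀.
g = 0.1063 − 2.41/29.71 = 0.1063 − 0.08112 = 0.02518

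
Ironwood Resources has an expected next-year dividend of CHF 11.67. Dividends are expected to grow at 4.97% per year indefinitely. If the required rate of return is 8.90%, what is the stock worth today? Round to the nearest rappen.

Gordon growth model: P₀ = D₁/(r − g), with D₁ = 11.67 given directly.
P₀ = 11.6700 / (0.089 − 0.0497) = 11.6700 / 0.0393 = 296.9466

CHF 296.95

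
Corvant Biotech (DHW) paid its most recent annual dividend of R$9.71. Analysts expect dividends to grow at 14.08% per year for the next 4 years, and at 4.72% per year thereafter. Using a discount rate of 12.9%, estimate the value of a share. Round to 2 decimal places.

R$169.45

Two-stage DDM. Project D₁…D_4 at 0.1408, terminal growth 0.0472, discount at r = 0.129.
D_1 = 11.0772
D_2 = 12.6368
D_3 = 14.4161
D_4 = 16.4459
Terminal value at t=4: TV = D_5/(r−g) = 17.2221/(0.129−0.0472) = 210.5395
P₀ = 11.0772/(1+0.129)^1 + 12.6368/(1+0.129)^2 + 14.4161/(1+0.129)^3 + 16.4459/(1+0.129)^4 + 210.5395/(1+0.129)^4 = 169.4515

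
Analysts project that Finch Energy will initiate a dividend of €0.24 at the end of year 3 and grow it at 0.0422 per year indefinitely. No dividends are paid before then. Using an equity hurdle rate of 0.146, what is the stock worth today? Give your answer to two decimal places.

Deferred-dividend DDM. At t=2 the remaining stream is a growing perpetuity with first payment D_3 = 0.24.
V_2 = D_3/(r−g) = 0.24/(0.146−0.0422) = 2.3121
P₀ = V_2/(1+r)^2 = 2.3121/(1+0.146)^2 = 1.7605

€1.76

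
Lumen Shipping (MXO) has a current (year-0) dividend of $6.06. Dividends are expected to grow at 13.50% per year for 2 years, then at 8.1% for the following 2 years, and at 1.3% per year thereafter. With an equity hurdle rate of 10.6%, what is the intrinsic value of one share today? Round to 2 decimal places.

Three-stage DDM. Project D₁…D_4; terminal Gordon value at t=4 with g = 0.013; discount at r = 0.106.
D_1 = 6.8781
D_2 = 7.8066
D_3 = 8.4390
D_4 = 9.1225
TV_4 = 9.2411/(0.106−0.013) = 99.3670
P₀ = Σ Dₜ/(1+r)ᵗ + TV_4/(1+r)^4 = 91.3435

$91.34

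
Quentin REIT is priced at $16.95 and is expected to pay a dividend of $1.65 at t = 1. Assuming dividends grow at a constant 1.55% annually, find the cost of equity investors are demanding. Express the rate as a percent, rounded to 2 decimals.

Rearranging the constant-growth DDM: r = D₁/P₀ + g.
r = 1.6500 / 16.95 + 0.0155 = 0.09735 + 0.0155 = 0.11285

11.28%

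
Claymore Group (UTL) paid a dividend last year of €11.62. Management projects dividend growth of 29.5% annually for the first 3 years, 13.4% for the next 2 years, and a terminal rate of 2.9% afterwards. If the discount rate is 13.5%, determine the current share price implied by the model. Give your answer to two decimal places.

Three-stage DDM. Project D₁…D_5; terminal Gordon value at t=5 with g = 0.029; discount at r = 0.135.
D_1 = 15.0479
D_2 = 19.4870
D_3 = 25.2357
D_4 = 28.6173
D_5 = 32.4520
TV_5 = 33.3931/(0.135−0.029) = 315.0294
P₀ = Σ Dₜ/(1+r)ᵗ + TV_5/(1+r)^5 = 247.3701

€247.37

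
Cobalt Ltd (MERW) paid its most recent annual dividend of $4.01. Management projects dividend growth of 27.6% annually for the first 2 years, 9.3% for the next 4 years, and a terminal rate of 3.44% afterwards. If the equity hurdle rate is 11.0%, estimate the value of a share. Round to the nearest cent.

$98.47

Three-stage DDM. Project D₁…D_6; terminal Gordon value at t=6 with g = 0.0344; discount at r = 0.11.
D_1 = 5.1168
D_2 = 6.5290
D_3 = 7.1362
D_4 = 7.7998
D_5 = 8.5252
D_6 = 9.3181
TV_6 = 9.6386/(0.11−0.0344) = 127.4950
P₀ = Σ Dₜ/(1+r)ᵗ + TV_6/(1+r)^6 = 98.4698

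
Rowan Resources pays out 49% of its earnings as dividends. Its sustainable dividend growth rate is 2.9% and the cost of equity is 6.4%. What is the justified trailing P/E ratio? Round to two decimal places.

Justified trailing P/E = b(1+g)/(r−g) = 0.49×(1+0.029)/(0.064−0.029) = 14.4060

14.41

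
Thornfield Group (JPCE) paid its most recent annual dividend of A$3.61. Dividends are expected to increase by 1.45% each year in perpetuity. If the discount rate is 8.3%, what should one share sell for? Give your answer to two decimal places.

Gordon growth model: P₀ = D₁/(r − g). D₁ = 3.61 × (1 + 0.0145) = 3.6623.
P₀ = 3.6623 / (0.083 − 0.0145) = 3.6623 / 0.0685 = 53.4649

A$53.46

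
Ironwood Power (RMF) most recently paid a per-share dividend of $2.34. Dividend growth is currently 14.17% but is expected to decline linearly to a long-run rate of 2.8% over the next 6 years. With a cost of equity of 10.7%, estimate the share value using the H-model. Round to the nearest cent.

H-model: P₀ = D₀[(1+g_L) + H(g_S−g_L)]/(r−g_L), with H = 6/2 = 3.
P₀ = 2.34 × [(1+0.028) + 3×(0.1417−0.028)] / (0.107−0.028)
   = 2.34 × 1.3691 / 0.079 = 40.5531

$40.55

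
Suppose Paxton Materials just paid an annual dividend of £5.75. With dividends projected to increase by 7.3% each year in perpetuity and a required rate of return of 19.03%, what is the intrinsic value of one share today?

£52.60

Gordon growth model: P₀ = D₁/(r − g). D₁ = 5.75 × (1 + 0.073) = 6.1697.
P₀ = 6.1697 / (0.1903 − 0.073) = 6.1697 / 0.1173 = 52.5980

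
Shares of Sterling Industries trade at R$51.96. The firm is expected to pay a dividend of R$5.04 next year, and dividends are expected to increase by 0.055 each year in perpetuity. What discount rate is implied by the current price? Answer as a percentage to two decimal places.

15.20%

Rearranging the constant-growth DDM: r = D₁/P₀ + g.
r = 5.0400 / 51.96 + 0.055 = 0.09700 + 0.055 = 0.15200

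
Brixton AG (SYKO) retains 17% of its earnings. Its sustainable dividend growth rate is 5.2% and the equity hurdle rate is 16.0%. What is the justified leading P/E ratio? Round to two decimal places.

Payout ratio b = 1 − 0.17 = 0.83.
Justified leading P/E = b/(r−g) = 0.83/(0.16−0.052) = 7.6852

7.69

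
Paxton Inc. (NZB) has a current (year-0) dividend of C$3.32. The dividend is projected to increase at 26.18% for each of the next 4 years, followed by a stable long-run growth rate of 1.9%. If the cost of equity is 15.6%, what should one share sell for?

C$51.66

Two-stage DDM. Project D₁…D_4 at 0.2618, terminal growth 0.019, discount at r = 0.156.
D_1 = 4.1892
D_2 = 5.2859
D_3 = 6.6698
D_4 = 8.4159
Terminal value at t=4: TV = D_5/(r−g) = 8.5758/(0.156−0.019) = 62.5970
P₀ = 4.1892/(1+0.156)^1 + 5.2859/(1+0.156)^2 + 6.6698/(1+0.156)^3 + 8.4159/(1+0.156)^4 + 62.5970/(1+0.156)^4 = 51.6624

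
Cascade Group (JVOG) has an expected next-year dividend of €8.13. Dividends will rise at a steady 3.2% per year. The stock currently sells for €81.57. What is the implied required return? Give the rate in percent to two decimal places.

13.17%

Rearranging the constant-growth DDM: r = D₁/P₀ + g.
r = 8.1300 / 81.57 + 0.032 = 0.09967 + 0.032 = 0.13167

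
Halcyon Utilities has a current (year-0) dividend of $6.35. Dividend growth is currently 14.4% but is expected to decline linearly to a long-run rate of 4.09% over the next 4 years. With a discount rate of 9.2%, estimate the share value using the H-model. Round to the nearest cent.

H-model: P₀ = D₀[(1+g_L) + H(g_S−g_L)]/(r−g_L), with H = 4/2 = 2.
P₀ = 6.35 × [(1+0.0409) + 2×(0.144−0.0409)] / (0.092−0.0409)
   = 6.35 × 1.2471 / 0.0511 = 154.9723

$154.97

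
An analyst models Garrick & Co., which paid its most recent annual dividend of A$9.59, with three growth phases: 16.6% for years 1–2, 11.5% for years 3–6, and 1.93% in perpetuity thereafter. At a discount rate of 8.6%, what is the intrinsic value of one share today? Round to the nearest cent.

Three-stage DDM. Project D₁…D_6; terminal Gordon value at t=6 with g = 0.0193; discount at r = 0.086.
D_1 = 11.1819
D_2 = 13.0381
D_3 = 14.5375
D_4 = 16.2093
D_5 = 18.0734
D_6 = 20.1519
TV_6 = 20.5408/(0.086−0.0193) = 307.9579
P₀ = Σ Dₜ/(1+r)ᵗ + TV_6/(1+r)^6 = 256.3239

A$256.32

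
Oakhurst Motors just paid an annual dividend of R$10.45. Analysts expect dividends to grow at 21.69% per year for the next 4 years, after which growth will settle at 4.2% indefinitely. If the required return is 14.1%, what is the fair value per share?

Two-stage DDM. Project D₁…D_4 at 0.2169, terminal growth 0.042, discount at r = 0.141.
D_1 = 12.7166
D_2 = 15.4748
D_3 = 18.8313
D_4 = 22.9158
Terminal value at t=4: TV = D_5/(r−g) = 23.8783/(0.141−0.042) = 241.1950
P₀ = 12.7166/(1+0.141)^1 + 15.4748/(1+0.141)^2 + 18.8313/(1+0.141)^3 + 22.9158/(1+0.141)^4 + 241.1950/(1+0.141)^4 = 191.5362

R$191.54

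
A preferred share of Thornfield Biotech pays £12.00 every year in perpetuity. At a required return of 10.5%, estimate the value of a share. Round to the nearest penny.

Zero-growth DDM (perpetuity): P₀ = D/r = 12.00 / 0.105 = 114.2857

£114.29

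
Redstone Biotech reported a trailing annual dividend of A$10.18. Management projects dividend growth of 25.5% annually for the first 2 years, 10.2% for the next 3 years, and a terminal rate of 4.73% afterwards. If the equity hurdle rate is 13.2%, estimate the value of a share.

A$202.12

Three-stage DDM. Project D₁…D_5; terminal Gordon value at t=5 with g = 0.0473; discount at r = 0.132.
D_1 = 12.7759
D_2 = 16.0338
D_3 = 17.6692
D_4 = 19.4715
D_5 = 21.4575
TV_5 = 22.4725/(0.132−0.0473) = 265.3186
P₀ = Σ Dₜ/(1+r)ᵗ + TV_5/(1+r)^5 = 202.1179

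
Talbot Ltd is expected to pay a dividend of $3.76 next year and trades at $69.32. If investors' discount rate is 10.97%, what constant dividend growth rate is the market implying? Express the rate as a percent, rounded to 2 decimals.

5.55%

From P₀ = D₁/(r − g), the implied growth is g = r − D₁/P₀.
g = 0.1097 − 3.76/69.32 = 0.1097 − 0.05424 = 0.05546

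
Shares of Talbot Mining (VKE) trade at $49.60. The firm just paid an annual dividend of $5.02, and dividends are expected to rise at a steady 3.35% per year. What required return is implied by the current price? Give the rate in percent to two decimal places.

13.81%

Rearranging the constant-growth DDM: r = D₁/P₀ + g.
D₁ = 5.02 × (1 + 0.0335) = 5.1882.
r = 5.1882 / 49.60 + 0.0335 = 0.10460 + 0.0335 = 0.13810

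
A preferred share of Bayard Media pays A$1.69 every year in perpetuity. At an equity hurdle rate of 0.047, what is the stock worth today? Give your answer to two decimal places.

A$35.96

Zero-growth DDM (perpetuity): P₀ = D/r = 1.69 / 0.047 = 35.9574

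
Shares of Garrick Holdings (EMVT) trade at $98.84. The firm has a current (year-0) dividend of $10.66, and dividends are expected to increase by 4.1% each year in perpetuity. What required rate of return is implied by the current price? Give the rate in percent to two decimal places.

Rearranging the constant-growth DDM: r = D₁/P₀ + g.
D₁ = 10.66 × (1 + 0.041) = 11.0971.
r = 11.0971 / 98.84 + 0.041 = 0.11227 + 0.041 = 0.15327

15.33%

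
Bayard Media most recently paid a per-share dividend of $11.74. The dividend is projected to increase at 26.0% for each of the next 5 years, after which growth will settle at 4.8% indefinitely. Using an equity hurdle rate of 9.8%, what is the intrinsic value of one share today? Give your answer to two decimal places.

$580.06

Two-stage DDM. Project D₁…D_5 at 0.26, terminal growth 0.048, discount at r = 0.098.
D_1 = 14.7924
D_2 = 18.6384
D_3 = 23.4844
D_4 = 29.5904
D_5 = 37.2839
Terminal value at t=5: TV = D_6/(r−g) = 39.0735/(0.098−0.048) = 781.4696
P₀ = 14.7924/(1+0.098)^1 + 18.6384/(1+0.098)^2 + 23.4844/(1+0.098)^3 + 29.5904/(1+0.098)^4 + 37.2839/(1+0.098)^5 + 781.4696/(1+0.098)^5 = 580.0595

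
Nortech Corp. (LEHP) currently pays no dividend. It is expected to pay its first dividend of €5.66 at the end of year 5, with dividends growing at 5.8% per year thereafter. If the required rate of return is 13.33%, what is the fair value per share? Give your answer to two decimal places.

Deferred-dividend DDM. At t=4 the remaining stream is a growing perpetuity with first payment D_5 = 5.66.
V_4 = D_5/(r−g) = 5.66/(0.1333−0.058) = 75.1660
P₀ = V_4/(1+r)^4 = 75.1660/(1+0.1333)^4 = 45.5661

€45.57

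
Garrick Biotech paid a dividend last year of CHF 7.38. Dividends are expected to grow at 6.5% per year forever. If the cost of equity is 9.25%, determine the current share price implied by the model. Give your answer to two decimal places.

CHF 285.81

Gordon growth model: P₀ = D₁/(r − g). D₁ = 7.38 × (1 + 0.065) = 7.8597.
P₀ = 7.8597 / (0.0925 − 0.065) = 7.8597 / 0.0275 = 285.8073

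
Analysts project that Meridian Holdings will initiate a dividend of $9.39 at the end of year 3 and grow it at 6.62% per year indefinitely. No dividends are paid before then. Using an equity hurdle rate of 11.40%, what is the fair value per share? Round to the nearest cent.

Deferred-dividend DDM. At t=2 the remaining stream is a growing perpetuity with first payment D_3 = 9.39.
V_2 = D_3/(r−g) = 9.39/(0.114−0.0662) = 196.4435
P₀ = V_2/(1+r)^2 = 196.4435/(1+0.114)^2 = 158.2950

$158.30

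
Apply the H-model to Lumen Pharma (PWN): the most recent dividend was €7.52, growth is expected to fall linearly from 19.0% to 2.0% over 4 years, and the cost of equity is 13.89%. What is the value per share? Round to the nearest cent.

€86.02

H-model: P₀ = D₀[(1+g_L) + H(g_S−g_L)]/(r−g_L), with H = 4/2 = 2.
P₀ = 7.52 × [(1+0.02) + 2×(0.19−0.02)] / (0.1389−0.02)
   = 7.52 × 1.3600 / 0.1189 = 86.0151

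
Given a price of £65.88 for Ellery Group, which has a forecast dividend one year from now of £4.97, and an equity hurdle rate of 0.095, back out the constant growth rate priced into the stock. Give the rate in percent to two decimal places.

1.96%

From P₀ = D₁/(r − g), the implied growth is g = r − D₁/P₀.
g = 0.095 − 4.97/65.88 = 0.095 − 0.07544 = 0.01956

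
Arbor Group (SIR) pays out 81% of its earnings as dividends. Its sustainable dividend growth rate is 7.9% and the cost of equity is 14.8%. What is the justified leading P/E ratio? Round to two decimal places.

11.74

Justified leading P/E = b/(r−g) = 0.81/(0.148−0.079) = 11.7391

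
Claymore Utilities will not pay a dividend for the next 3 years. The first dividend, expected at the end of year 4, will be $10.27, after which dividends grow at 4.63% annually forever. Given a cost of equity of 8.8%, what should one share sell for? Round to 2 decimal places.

$191.23

Deferred-dividend DDM. At t=3 the remaining stream is a growing perpetuity with first payment D_4 = 10.27.
V_3 = D_4/(r−g) = 10.27/(0.088−0.0463) = 246.2830
P₀ = V_3/(1+r)^3 = 246.2830/(1+0.088)^3 = 191.2263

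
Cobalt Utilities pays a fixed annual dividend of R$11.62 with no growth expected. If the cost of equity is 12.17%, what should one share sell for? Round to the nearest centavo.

Zero-growth DDM (perpetuity): P₀ = D/r = 11.62 / 0.1217 = 95.4807

R$95.48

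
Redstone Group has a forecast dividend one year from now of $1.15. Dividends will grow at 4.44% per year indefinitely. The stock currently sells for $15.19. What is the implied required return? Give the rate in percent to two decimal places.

Rearranging the constant-growth DDM: r = D₁/P₀ + g.
r = 1.1500 / 15.19 + 0.0444 = 0.07571 + 0.0444 = 0.12011

12.01%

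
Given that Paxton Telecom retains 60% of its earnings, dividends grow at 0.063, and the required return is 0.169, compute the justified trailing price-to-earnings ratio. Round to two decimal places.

Payout ratio b = 1 − 0.60 = 0.40.
Justified trailing P/E = b(1+g)/(r−g) = 0.40×(1+0.063)/(0.169−0.063) = 4.0113

4.01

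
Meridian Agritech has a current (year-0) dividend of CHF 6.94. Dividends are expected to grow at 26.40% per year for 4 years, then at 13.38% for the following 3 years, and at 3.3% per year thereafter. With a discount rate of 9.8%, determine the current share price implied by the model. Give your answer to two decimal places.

Three-stage DDM. Project D₁…D_7; terminal Gordon value at t=7 with g = 0.033; discount at r = 0.098.
D_1 = 8.7722
D_2 = 11.0880
D_3 = 14.0152
D_4 = 17.7153
D_5 = 20.0856
D_6 = 22.7730
D_7 = 25.8201
TV_7 = 26.6721/(0.098−0.033) = 410.3402
P₀ = Σ Dₜ/(1+r)ᵗ + TV_7/(1+r)^7 = 292.2320

CHF 292.23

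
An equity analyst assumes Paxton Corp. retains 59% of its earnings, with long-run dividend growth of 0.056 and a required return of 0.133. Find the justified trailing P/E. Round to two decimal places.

Payout ratio b = 1 − 0.59 = 0.41.
Justified trailing P/E = b(1+g)/(r−g) = 0.41×(1+0.056)/(0.133−0.056) = 5.6229

5.62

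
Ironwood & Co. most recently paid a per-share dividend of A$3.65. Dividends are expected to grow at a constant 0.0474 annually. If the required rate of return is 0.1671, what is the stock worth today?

A$31.94

Gordon growth model: P₀ = D₁/(r − g). D₁ = 3.65 × (1 + 0.0474) = 3.8230.
P₀ = 3.8230 / (0.1671 − 0.0474) = 3.8230 / 0.1197 = 31.9383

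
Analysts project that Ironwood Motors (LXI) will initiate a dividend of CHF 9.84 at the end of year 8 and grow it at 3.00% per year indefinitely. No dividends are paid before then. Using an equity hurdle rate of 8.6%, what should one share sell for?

CHF 98.63

Deferred-dividend DDM. At t=7 the remaining stream is a growing perpetuity with first payment D_8 = 9.84.
V_7 = D_8/(r−g) = 9.84/(0.086−0.03) = 175.7143
P₀ = V_7/(1+r)^7 = 175.7143/(1+0.086)^7 = 98.6276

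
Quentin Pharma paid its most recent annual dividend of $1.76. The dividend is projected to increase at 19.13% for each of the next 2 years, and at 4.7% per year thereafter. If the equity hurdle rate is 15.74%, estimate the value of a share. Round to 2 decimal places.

Two-stage DDM. Project D₁…D_2 at 0.1913, terminal growth 0.047, discount at r = 0.1574.
D_1 = 2.0967
D_2 = 2.4978
Terminal value at t=2: TV = D_3/(r−g) = 2.6152/(0.1574−0.047) = 23.6882
P₀ = 2.0967/(1+0.1574)^1 + 2.4978/(1+0.1574)^2 + 23.6882/(1+0.1574)^2 = 21.3596

$21.36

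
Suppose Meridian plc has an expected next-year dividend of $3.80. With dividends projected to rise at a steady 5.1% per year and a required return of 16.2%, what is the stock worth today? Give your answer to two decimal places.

$34.23

Gordon growth model: P₀ = D₁/(r − g), with D₁ = 3.80 given directly.
P₀ = 3.8000 / (0.162 − 0.051) = 3.8000 / 0.111 = 34.2342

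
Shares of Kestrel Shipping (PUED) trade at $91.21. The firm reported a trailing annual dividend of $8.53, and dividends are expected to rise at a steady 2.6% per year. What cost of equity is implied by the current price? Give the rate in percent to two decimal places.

Rearranging the constant-growth DDM: r = D₁/P₀ + g.
D₁ = 8.53 × (1 + 0.026) = 8.7518.
r = 8.7518 / 91.21 + 0.026 = 0.09595 + 0.026 = 0.12195

12.20%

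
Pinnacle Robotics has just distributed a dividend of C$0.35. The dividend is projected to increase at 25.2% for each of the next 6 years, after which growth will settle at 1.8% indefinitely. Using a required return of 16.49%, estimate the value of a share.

C$6.46

Two-stage DDM. Project D₁…D_6 at 0.252, terminal growth 0.018, discount at r = 0.1649.
D_1 = 0.4382
D_2 = 0.5486
D_3 = 0.6869
D_4 = 0.8600
D_5 = 1.0767
D_6 = 1.3480
Terminal value at t=6: TV = D_7/(r−g) = 1.3723/(0.1649−0.018) = 9.3416
P₀ = 0.4382/(1+0.1649)^1 + 0.5486/(1+0.1649)^2 + 0.6869/(1+0.1649)^3 + 0.8600/(1+0.1649)^4 + 1.0767/(1+0.1649)^5 + 1.3480/(1+0.1649)^6 + 9.3416/(1+0.1649)^6 = 6.4618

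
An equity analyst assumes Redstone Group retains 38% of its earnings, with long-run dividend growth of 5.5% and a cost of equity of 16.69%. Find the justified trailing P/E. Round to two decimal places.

Payout ratio b = 1 − 0.38 = 0.62.
Justified trailing P/E = b(1+g)/(r−g) = 0.62×(1+0.055)/(0.1669−0.055) = 5.8454

5.85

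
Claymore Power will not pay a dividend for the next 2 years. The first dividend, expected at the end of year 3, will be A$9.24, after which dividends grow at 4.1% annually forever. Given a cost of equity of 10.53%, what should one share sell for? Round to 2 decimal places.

A$117.63

Deferred-dividend DDM. At t=2 the remaining stream is a growing perpetuity with first payment D_3 = 9.24.
V_2 = D_3/(r−g) = 9.24/(0.1053−0.041) = 143.7014
P₀ = V_2/(1+r)^2 = 143.7014/(1+0.1053)^2 = 117.6253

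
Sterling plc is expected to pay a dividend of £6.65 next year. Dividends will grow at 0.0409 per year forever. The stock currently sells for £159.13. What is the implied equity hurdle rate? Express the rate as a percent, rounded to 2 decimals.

Rearranging the constant-growth DDM: r = D₁/P₀ + g.
r = 6.6500 / 159.13 + 0.0409 = 0.04179 + 0.0409 = 0.08269

8.27%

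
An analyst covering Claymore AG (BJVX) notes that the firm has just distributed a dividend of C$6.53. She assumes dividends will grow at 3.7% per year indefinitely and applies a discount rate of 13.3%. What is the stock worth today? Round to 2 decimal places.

C$70.54

Gordon growth model: P₀ = D₁/(r − g). D₁ = 6.53 × (1 + 0.037) = 6.7716.
P₀ = 6.7716 / (0.133 − 0.037) = 6.7716 / 0.096 = 70.5376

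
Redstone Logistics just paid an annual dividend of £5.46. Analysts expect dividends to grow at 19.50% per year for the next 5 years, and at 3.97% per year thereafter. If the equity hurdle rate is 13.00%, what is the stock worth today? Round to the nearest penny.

£115.54

Two-stage DDM. Project D₁…D_5 at 0.195, terminal growth 0.0397, discount at r = 0.13.
D_1 = 6.5247
D_2 = 7.7970
D_3 = 9.3174
D_4 = 11.1343
D_5 = 13.3055
Terminal value at t=5: TV = D_6/(r−g) = 13.8338/(0.13−0.0397) = 153.1978
P₀ = 6.5247/(1+0.13)^1 + 7.7970/(1+0.13)^2 + 9.3174/(1+0.13)^3 + 11.1343/(1+0.13)^4 + 13.3055/(1+0.13)^5 + 153.1978/(1+0.13)^5 = 115.5379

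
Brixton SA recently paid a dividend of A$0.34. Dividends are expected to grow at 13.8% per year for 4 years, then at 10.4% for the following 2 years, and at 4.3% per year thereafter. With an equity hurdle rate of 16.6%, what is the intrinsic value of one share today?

Three-stage DDM. Project D₁…D_6; terminal Gordon value at t=6 with g = 0.043; discount at r = 0.166.
D_1 = 0.3869
D_2 = 0.4403
D_3 = 0.5011
D_4 = 0.5702
D_5 = 0.6295
D_6 = 0.6950
TV_6 = 0.7249/(0.166−0.043) = 5.8934
P₀ = Σ Dₜ/(1+r)ᵗ + TV_6/(1+r)^6 = 4.1941

A$4.19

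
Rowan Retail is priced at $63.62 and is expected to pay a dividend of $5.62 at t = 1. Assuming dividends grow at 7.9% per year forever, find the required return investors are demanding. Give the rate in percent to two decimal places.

Rearranging the constant-growth DDM: r = D₁/P₀ + g.
r = 5.6200 / 63.62 + 0.079 = 0.08834 + 0.079 = 0.16734

16.73%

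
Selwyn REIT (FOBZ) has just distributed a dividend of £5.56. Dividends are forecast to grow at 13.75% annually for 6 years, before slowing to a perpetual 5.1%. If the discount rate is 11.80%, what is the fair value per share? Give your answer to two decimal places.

Two-stage DDM. Project D₁…D_6 at 0.1375, terminal growth 0.051, discount at r = 0.118.
D_1 = 6.3245
D_2 = 7.1941
D_3 = 8.1833
D_4 = 9.3085
D_5 = 10.5884
D_6 = 12.0443
Terminal value at t=6: TV = D_7/(r−g) = 12.6586/(0.118−0.051) = 188.9344
P₀ = 6.3245/(1+0.118)^1 + 7.1941/(1+0.118)^2 + 8.1833/(1+0.118)^3 + 9.3085/(1+0.118)^4 + 10.5884/(1+0.118)^5 + 12.0443/(1+0.118)^6 + 188.9344/(1+0.118)^6 = 132.2088

£132.21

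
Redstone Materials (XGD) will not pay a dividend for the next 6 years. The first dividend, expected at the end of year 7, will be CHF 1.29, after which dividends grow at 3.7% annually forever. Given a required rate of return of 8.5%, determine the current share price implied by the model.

CHF 16.47

Deferred-dividend DDM. At t=6 the remaining stream is a growing perpetuity with first payment D_7 = 1.29.
V_6 = D_7/(r−g) = 1.29/(0.085−0.037) = 26.8750
P₀ = V_6/(1+r)^6 = 26.8750/(1+0.085)^6 = 16.4729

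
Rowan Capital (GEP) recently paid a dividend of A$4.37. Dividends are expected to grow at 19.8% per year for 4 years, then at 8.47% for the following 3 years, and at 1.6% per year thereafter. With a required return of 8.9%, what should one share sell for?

A$129.39

Three-stage DDM. Project D₁…D_7; terminal Gordon value at t=7 with g = 0.016; discount at r = 0.089.
D_1 = 5.2353
D_2 = 6.2718
D_3 = 7.5137
D_4 = 9.0014
D_5 = 9.7638
D_6 = 10.5908
D_7 = 11.4878
TV_7 = 11.6716/(0.089−0.016) = 159.8853
P₀ = Σ Dₜ/(1+r)ᵗ + TV_7/(1+r)^7 = 129.3902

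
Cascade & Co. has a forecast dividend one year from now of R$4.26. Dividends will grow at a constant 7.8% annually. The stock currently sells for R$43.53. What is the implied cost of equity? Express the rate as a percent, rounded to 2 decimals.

17.59%

Rearranging the constant-growth DDM: r = D₁/P₀ + g.
r = 4.2600 / 43.53 + 0.078 = 0.09786 + 0.078 = 0.17586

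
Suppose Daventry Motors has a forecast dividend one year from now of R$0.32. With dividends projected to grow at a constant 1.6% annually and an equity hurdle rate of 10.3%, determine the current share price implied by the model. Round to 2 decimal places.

R$3.68

Gordon growth model: P₀ = D₁/(r − g), with D₁ = 0.32 given directly.
P₀ = 0.3200 / (0.103 − 0.016) = 0.3200 / 0.087 = 3.6782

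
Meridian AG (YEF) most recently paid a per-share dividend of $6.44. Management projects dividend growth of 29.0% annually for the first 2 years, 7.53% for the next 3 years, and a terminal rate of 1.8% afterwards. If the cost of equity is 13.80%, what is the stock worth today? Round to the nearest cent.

Three-stage DDM. Project D₁…D_5; terminal Gordon value at t=5 with g = 0.018; discount at r = 0.138.
D_1 = 8.3076
D_2 = 10.7168
D_3 = 11.5238
D_4 = 12.3915
D_5 = 13.3246
TV_5 = 13.5644/(0.138−0.018) = 113.0370
P₀ = Σ Dₜ/(1+r)ᵗ + TV_5/(1+r)^5 = 96.9902

$96.99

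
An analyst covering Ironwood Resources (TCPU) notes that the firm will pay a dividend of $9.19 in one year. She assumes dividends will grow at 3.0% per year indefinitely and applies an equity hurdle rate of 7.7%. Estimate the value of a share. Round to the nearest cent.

$195.53

Gordon growth model: P₀ = D₁/(r − g), with D₁ = 9.19 given directly.
P₀ = 9.1900 / (0.077 − 0.03) = 9.1900 / 0.047 = 195.5319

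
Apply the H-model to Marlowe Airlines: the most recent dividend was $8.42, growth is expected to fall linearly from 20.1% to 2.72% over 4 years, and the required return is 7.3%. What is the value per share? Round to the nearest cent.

H-model: P₀ = D₀[(1+g_L) + H(g_S−g_L)]/(r−g_L), with H = 4/2 = 2.
P₀ = 8.42 × [(1+0.0272) + 2×(0.201−0.0272)] / (0.073−0.0272)
   = 8.42 × 1.3748 / 0.0458 = 252.7471

$252.75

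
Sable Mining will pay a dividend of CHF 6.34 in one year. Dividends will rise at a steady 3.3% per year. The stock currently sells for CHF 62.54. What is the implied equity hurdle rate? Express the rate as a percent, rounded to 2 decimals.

13.44%

Rearranging the constant-growth DDM: r = D₁/P₀ + g.
r = 6.3400 / 62.54 + 0.033 = 0.10138 + 0.033 = 0.13438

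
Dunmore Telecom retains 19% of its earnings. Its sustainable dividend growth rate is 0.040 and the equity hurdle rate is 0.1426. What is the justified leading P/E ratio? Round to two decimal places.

Payout ratio b = 1 − 0.19 = 0.81.
Justified leading P/E = b/(r−g) = 0.81/(0.1426−0.04) = 7.8947

7.89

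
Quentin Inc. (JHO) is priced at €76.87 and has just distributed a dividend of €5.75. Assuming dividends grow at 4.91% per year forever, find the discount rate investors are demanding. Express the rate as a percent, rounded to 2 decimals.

Rearranging the constant-growth DDM: r = D₁/P₀ + g.
D₁ = 5.75 × (1 + 0.0491) = 6.0323.
r = 6.0323 / 76.87 + 0.0491 = 0.07847 + 0.0491 = 0.12757

12.76%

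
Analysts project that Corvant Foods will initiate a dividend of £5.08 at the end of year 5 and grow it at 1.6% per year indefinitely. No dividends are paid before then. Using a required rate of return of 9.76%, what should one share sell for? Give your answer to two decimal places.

£42.89

Deferred-dividend DDM. At t=4 the remaining stream is a growing perpetuity with first payment D_5 = 5.08.
V_4 = D_5/(r−g) = 5.08/(0.0976−0.016) = 62.2549
P₀ = V_4/(1+r)^4 = 62.2549/(1+0.0976)^4 = 42.8941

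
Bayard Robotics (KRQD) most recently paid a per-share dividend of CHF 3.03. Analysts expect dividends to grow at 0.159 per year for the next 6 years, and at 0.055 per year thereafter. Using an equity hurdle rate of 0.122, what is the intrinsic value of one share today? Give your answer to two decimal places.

Two-stage DDM. Project D₁…D_6 at 0.159, terminal growth 0.055, discount at r = 0.122.
D_1 = 3.5118
D_2 = 4.0701
D_3 = 4.7173
D_4 = 5.4673
D_5 = 6.3367
D_6 = 7.3442
Terminal value at t=6: TV = D_7/(r−g) = 7.7481/(0.122−0.055) = 115.6434
P₀ = 3.5118/(1+0.122)^1 + 4.0701/(1+0.122)^2 + 4.7173/(1+0.122)^3 + 5.4673/(1+0.122)^4 + 6.3367/(1+0.122)^5 + 7.3442/(1+0.122)^6 + 115.6434/(1+0.122)^6 = 78.3622

CHF 78.36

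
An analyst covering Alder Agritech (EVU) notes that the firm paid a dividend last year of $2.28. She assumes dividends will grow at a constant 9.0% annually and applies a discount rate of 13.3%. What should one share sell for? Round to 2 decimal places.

Gordon growth model: P₀ = D₁/(r − g). D₁ = 2.28 × (1 + 0.09) = 2.4852.
P₀ = 2.4852 / (0.133 − 0.09) = 2.4852 / 0.043 = 57.7953

$57.80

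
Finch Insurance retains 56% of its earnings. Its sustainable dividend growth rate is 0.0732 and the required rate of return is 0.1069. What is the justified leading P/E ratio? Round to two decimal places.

Payout ratio b = 1 − 0.56 = 0.44.
Justified leading P/E = b/(r−g) = 0.44/(0.1069−0.0732) = 13.0564

13.06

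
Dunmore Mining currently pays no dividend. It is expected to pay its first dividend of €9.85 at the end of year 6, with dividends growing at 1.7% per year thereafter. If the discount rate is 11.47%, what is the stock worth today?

Deferred-dividend DDM. At t=5 the remaining stream is a growing perpetuity with first payment D_6 = 9.85.
V_5 = D_6/(r−g) = 9.85/(0.1147−0.017) = 100.8188
P₀ = V_5/(1+r)^5 = 100.8188/(1+0.1147)^5 = 58.5803

€58.58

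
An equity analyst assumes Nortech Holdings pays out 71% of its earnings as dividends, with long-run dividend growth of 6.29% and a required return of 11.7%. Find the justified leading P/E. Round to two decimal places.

13.12

Justified leading P/E = b/(r−g) = 0.71/(0.117−0.0629) = 13.1238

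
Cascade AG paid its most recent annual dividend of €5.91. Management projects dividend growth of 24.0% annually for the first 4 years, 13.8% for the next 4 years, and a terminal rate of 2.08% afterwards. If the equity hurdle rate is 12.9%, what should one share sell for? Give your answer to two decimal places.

Three-stage DDM. Project D₁…D_8; terminal Gordon value at t=8 with g = 0.0208; discount at r = 0.129.
D_1 = 7.3284
D_2 = 9.0872
D_3 = 11.2681
D_4 = 13.9725
D_5 = 15.9007
D_6 = 18.0950
D_7 = 20.5921
D_8 = 23.4338
TV_8 = 23.9213/(0.129−0.0208) = 221.0837
P₀ = Σ Dₜ/(1+r)ᵗ + TV_8/(1+r)^8 = 148.8954

€148.90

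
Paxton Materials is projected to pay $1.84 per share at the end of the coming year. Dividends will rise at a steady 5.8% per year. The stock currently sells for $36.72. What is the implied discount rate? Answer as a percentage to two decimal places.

Rearranging the constant-growth DDM: r = D₁/P₀ + g.
r = 1.8400 / 36.72 + 0.058 = 0.05011 + 0.058 = 0.10811

10.81%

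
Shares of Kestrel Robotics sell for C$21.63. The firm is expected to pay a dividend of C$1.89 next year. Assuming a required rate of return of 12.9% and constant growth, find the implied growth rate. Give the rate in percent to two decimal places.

From P₀ = D₁/(r − g), the implied growth is g = r − D₁/P₀.
g = 0.129 − 1.89/21.63 = 0.129 − 0.08738 = 0.04162

4.16%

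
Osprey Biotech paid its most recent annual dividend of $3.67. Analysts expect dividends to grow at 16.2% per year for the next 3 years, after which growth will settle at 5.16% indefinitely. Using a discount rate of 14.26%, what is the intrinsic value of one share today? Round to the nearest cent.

Two-stage DDM. Project D₁…D_3 at 0.162, terminal growth 0.0516, discount at r = 0.1426.
D_1 = 4.2645
D_2 = 4.9554
D_3 = 5.7582
Terminal value at t=3: TV = D_4/(r−g) = 6.0553/(0.1426−0.0516) = 66.5417
P₀ = 4.2645/(1+0.1426)^1 + 4.9554/(1+0.1426)^2 + 5.7582/(1+0.1426)^3 + 66.5417/(1+0.1426)^3 = 55.9959

$56.00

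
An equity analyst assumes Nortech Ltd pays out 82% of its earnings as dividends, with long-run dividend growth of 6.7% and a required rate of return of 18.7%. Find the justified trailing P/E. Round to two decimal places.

Justified trailing P/E = b(1+g)/(r−g) = 0.82×(1+0.067)/(0.187−0.067) = 7.2912

7.29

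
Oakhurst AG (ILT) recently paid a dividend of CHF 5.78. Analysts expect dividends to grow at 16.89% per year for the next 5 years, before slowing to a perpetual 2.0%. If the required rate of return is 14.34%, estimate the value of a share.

Two-stage DDM. Project D₁…D_5 at 0.1689, terminal growth 0.02, discount at r = 0.1434.
D_1 = 6.7562
D_2 = 7.8974
D_3 = 9.2312
D_4 = 10.7904
D_5 = 12.6129
Terminal value at t=5: TV = D_6/(r−g) = 12.8651/(0.1434−0.02) = 104.2557
P₀ = 6.7562/(1+0.1434)^1 + 7.8974/(1+0.1434)^2 + 9.2312/(1+0.1434)^3 + 10.7904/(1+0.1434)^4 + 12.6129/(1+0.1434)^5 + 104.2557/(1+0.1434)^5 = 84.2389

CHF 84.24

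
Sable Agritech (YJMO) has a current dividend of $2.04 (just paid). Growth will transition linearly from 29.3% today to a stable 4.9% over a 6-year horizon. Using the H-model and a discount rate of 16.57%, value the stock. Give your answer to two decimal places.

H-model: P₀ = D₀[(1+g_L) + H(g_S−g_L)]/(r−g_L), with H = 6/2 = 3.
P₀ = 2.04 × [(1+0.049) + 3×(0.293−0.049)] / (0.1657−0.049)
   = 2.04 × 1.7810 / 0.1167 = 31.1332

$31.13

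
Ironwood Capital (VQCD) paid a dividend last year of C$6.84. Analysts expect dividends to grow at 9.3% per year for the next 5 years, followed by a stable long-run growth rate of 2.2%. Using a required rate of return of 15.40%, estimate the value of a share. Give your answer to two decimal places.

Two-stage DDM. Project D₁…D_5 at 0.093, terminal growth 0.022, discount at r = 0.154.
D_1 = 7.4761
D_2 = 8.1714
D_3 = 8.9313
D_4 = 9.7620
D_5 = 10.6698
Terminal value at t=5: TV = D_6/(r−g) = 10.9046/(0.154−0.022) = 82.6102
P₀ = 7.4761/(1+0.154)^1 + 8.1714/(1+0.154)^2 + 8.9313/(1+0.154)^3 + 9.7620/(1+0.154)^4 + 10.6698/(1+0.154)^5 + 82.6102/(1+0.154)^5 = 69.5090

C$69.51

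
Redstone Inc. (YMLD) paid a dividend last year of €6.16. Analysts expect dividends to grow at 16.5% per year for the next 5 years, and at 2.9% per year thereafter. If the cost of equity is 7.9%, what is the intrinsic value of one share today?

€225.01

Two-stage DDM. Project D₁…D_5 at 0.165, terminal growth 0.029, discount at r = 0.079.
D_1 = 7.1764
D_2 = 8.3605
D_3 = 9.7400
D_4 = 11.3471
D_5 = 13.2194
Terminal value at t=5: TV = D_6/(r−g) = 13.6027/(0.079−0.029) = 272.0544
P₀ = 7.1764/(1+0.079)^1 + 8.3605/(1+0.079)^2 + 9.7400/(1+0.079)^3 + 11.3471/(1+0.079)^4 + 13.2194/(1+0.079)^5 + 272.0544/(1+0.079)^5 = 225.0108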